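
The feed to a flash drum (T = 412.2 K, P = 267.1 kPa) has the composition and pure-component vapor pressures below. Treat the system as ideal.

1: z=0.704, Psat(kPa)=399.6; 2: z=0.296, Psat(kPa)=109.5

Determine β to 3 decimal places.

β = 0.596

Raoult's law: Kᵢ = Pᵢˢᵃᵗ/P = Pᵢˢᵃᵗ/267.1.
  K_1 = 399.6/267.1 = 1.49607, K_2 = 109.5/267.1 = 0.40996
Material balance + equilibrium reduce to Σ zᵢ(Kᵢ−1)/(1+β(Kᵢ−1)) = 0.
g(0) = ΣzᵢKᵢ − 1 = 0.175 and g(1) = 1 − Σzᵢ/Kᵢ = -0.193, so a root lies in (0, 1).
Binary case is linear: z₁(K₁−1)(1+β(K₂−1)) + z₂(K₂−1)(1+β(K₁−1)) = 0
⇒ β = [z₁(K₁−1)+z₂(K₂−1)] / [−(K₁−1)(K₂−1)] = 0.1746/0.2927 = 0.596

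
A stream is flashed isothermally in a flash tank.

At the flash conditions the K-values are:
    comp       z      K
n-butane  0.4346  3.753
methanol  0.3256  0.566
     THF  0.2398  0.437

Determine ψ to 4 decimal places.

Newton iteration, ψ⁰ = 0.61:
  ψ = 0.6100: g = 0.04873, g' = -0.7486 → ψ = 0.6751
  ψ = 0.6751: g = 0.00090, g' = -0.7236 → ψ = 0.6763
Converged at ψ = 0.6763.

ψ = 0.6763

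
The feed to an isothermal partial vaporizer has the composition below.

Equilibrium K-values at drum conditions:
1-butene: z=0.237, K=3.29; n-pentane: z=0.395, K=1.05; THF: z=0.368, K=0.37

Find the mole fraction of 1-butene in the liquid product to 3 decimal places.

Material balance + equilibrium reduce to Σ zᵢ(Kᵢ−1)/(1+V/F(Kᵢ−1)) = 0.
Check two-phase: ΣzᵢKᵢ = 1.331 > 1 and Σzᵢ/Kᵢ = 1.443 > 1, so g(0) = 0.331 > 0 and g(1) = -0.443 < 0.
Iterate (Newton) starting at V/F = 0.37:
  V/F = 0.370: g = 0.0109, g' = -0.613 → V/F = 0.388
Converged at V/F = 0.388.
Compositions from xᵢ = zᵢ/(1+V/F(Kᵢ−1)), yᵢ = Kᵢxᵢ:
  1-butene: x = 0.126, y = 0.413
  n-pentane: x = 0.387, y = 0.407
  THF: x = 0.487, y = 0.180

x_1-butene = 0.126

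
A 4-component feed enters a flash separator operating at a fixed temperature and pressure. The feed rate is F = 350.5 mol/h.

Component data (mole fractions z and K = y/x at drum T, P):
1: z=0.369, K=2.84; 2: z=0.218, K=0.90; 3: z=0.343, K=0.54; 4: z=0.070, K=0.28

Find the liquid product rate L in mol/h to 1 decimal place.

Rachford–Rice: g(ψ) = Σ zᵢ(Kᵢ−1)/(1+ψ(Kᵢ−1)) = 0.
g(0) = ΣzᵢKᵢ − 1 = 0.449 and g(1) = 1 − Σzᵢ/Kᵢ = -0.257, so a root lies in (0, 1).
Iterate (Newton) starting at ψ = 0.67:
  ψ = 0.670: g = -0.0447, g' = -0.540 → ψ = 0.587
Converged at ψ = 0.587.
Then V = ψ·F = 0.5867·350.5 = 205.6 mol/h and L = F − V = 144.9 mol/h.

L = 144.9 mol/h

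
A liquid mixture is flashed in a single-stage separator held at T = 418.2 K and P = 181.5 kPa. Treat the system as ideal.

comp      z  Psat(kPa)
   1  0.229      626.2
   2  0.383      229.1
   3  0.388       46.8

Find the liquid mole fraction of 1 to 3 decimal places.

Raoult's law: Kᵢ = Pᵢˢᵃᵗ/P = Pᵢˢᵃᵗ/181.5.
  K_1 = 626.2/181.5 = 3.45014, K_2 = 229.1/181.5 = 1.26226, K_3 = 46.8/181.5 = 0.25785
Let ψ = V/F and solve Σ zᵢ(Kᵢ−1)/(1+ψ(Kᵢ−1)) = 0.
g(0) = ΣzᵢKᵢ − 1 = 0.374 and g(1) = 1 − Σzᵢ/Kᵢ = -0.875, so a root lies in (0, 1).
Newton–Raphson from ψ = 0.69:
  ψ = 0.690: g = -0.2966, g' = -1.106 → ψ = 0.422
  ψ = 0.422: g = -0.0529, g' = -0.807 → ψ = 0.356
Converged at ψ = 0.356.
Compositions from xᵢ = zᵢ/(1+ψ(Kᵢ−1)), yᵢ = Kᵢxᵢ:
  1: x = 0.122, y = 0.422
  2: x = 0.350, y = 0.442
  3: x = 0.527, y = 0.136

x_1 = 0.122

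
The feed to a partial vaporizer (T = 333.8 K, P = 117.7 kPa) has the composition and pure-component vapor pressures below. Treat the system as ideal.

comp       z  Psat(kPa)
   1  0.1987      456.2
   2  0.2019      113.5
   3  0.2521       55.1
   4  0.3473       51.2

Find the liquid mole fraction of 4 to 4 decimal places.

x_4 = 0.3873

Raoult's law: Kᵢ = Pᵢˢᵃᵗ/P = Pᵢˢᵃᵗ/117.7.
  K_1 = 456.2/117.7 = 3.875956, K_2 = 113.5/117.7 = 0.964316, K_3 = 55.1/117.7 = 0.468139, K_4 = 51.2/117.7 = 0.435004
Material balance + equilibrium reduce to Σ zᵢ(Kᵢ−1)/(1+ψ(Kᵢ−1)) = 0.
Check two-phase: ΣzᵢKᵢ = 1.2339 > 1 and Σzᵢ/Kᵢ = 1.5975 > 1, so g(0) = 0.2339 > 0 and g(1) = -0.5975 < 0.
Newton–Raphson from ψ = 0.5:
  ψ = 0.5000: g = -0.22908, g' = -0.6245 → ψ = 0.1332
  ψ = 0.1332: g = 0.04948, g' = -1.0718 → ψ = 0.1793
  ψ = 0.1793: g = 0.00320, g' = -0.9400 → ψ = 0.1827
Converged at ψ = 0.1827.
Compositions from xᵢ = zᵢ/(1+ψ(Kᵢ−1)), yᵢ = Kᵢxᵢ:
  1: x = 0.1302, y = 0.5048
  2: x = 0.2032, y = 0.1960
  3: x = 0.2792, y = 0.1307
  4: x = 0.3873, y = 0.1685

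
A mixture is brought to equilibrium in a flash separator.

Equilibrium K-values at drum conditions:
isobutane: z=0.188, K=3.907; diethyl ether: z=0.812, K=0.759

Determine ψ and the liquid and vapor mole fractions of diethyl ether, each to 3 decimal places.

Iterate (Newton) starting at ψ = 0.5:
  ψ = 0.500: g = 0.0002, g' = -0.325 → ψ = 0.501
Converged at ψ = 0.501.
Compositions from xᵢ = zᵢ/(1+ψ(Kᵢ−1)), yᵢ = Kᵢxᵢ:
  isobutane: x = 0.077, y = 0.299
  diethyl ether: x = 0.923, y = 0.701

ψ = 0.501, x_diethyl ether = 0.923, y_diethyl ether = 0.701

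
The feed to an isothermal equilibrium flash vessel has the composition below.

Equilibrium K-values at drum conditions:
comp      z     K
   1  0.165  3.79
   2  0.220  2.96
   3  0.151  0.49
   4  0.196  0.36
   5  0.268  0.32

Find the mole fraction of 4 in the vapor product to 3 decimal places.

y_4 = 0.091

Newton iteration, β⁰ = 0.5:
  β = 0.500: g = -0.1540, g' = -0.968 → β = 0.341
  β = 0.341: g = 0.0034, g' = -1.040 → β = 0.344
Converged at β = 0.344.
Compositions from xᵢ = zᵢ/(1+β(Kᵢ−1)), yᵢ = Kᵢxᵢ:
  1: x = 0.084, y = 0.319
  2: x = 0.131, y = 0.389
  3: x = 0.183, y = 0.090
  4: x = 0.251, y = 0.091
  5: x = 0.350, y = 0.112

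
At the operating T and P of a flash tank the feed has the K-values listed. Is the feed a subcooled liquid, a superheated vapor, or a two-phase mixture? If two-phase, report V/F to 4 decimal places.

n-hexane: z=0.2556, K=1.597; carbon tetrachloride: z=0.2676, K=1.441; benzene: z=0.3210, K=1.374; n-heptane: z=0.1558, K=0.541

ΣzᵢKᵢ = 1.3191; Σzᵢ/Kᵢ = 0.8674.
Since Σzᵢ/Kᵢ < 1 the mixture is above its dew point — single vapor phase.

superheated vapor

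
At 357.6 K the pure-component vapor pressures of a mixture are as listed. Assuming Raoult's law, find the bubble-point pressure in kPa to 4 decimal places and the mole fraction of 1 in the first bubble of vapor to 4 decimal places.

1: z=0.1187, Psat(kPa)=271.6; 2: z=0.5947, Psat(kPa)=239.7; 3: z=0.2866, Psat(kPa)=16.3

At the bubble point ψ → 0, so ΣzᵢKᵢ = 1 with Kᵢ = Pᵢˢᵃᵗ/P ⇒ P = ΣzᵢPᵢˢᵃᵗ.
P = 0.1187·271.6 + 0.5947·239.7 + 0.2866·16.3 = 179.4601 kPa
yᵢ = zᵢPᵢˢᵃᵗ/P ⇒ y_1 = 0.1187·271.6/179.4601 = 0.1796

Pbub = 179.4601 kPa, y_1 = 0.1796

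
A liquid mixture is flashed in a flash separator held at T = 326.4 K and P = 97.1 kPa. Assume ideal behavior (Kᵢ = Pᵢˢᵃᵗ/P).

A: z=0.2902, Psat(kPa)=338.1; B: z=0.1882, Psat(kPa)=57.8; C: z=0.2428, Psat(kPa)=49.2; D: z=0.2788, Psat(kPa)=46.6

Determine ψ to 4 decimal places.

ψ = 0.3172

Raoult's law: Kᵢ = Pᵢˢᵃᵗ/P = Pᵢˢᵃᵗ/97.1.
  K_A = 338.1/97.1 = 3.481977, K_B = 57.8/97.1 = 0.595263, K_C = 49.2/97.1 = 0.506694, K_D = 46.6/97.1 = 0.479918
Material balance + equilibrium reduce to Σ zᵢ(Kᵢ−1)/(1+ψ(Kᵢ−1)) = 0.
g(0) = ΣzᵢKᵢ − 1 = 0.3793 and g(1) = 1 − Σzᵢ/Kᵢ = -0.4596, so a root lies in (0, 1).
Iterate (Newton) starting at ψ = 0.5:
  ψ = 0.5000: g = -0.12904, g' = -0.6463 → ψ = 0.3003
  ψ = 0.3003: g = 0.01350, g' = -0.8141 → ψ = 0.3169
  ψ = 0.3169: g = 0.00019, g' = -0.7918 → ψ = 0.3172
Converged at ψ = 0.3172.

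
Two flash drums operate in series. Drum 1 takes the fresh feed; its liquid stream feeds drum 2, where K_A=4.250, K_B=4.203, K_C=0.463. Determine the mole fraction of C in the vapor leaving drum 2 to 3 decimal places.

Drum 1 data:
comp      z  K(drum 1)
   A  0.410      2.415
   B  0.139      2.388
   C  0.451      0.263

y_C (drum 2) = 0.397

Drum 1:
Let ψ₁ = V/F and solve Σ zᵢ(Kᵢ−1)/(1+ψ₁(Kᵢ−1)) = 0.
g(0) = ΣzᵢKᵢ − 1 = 0.441 and g(1) = 1 − Σzᵢ/Kᵢ = -0.943, so a root lies in (0, 1).
Newton iteration, ψ₁⁰ = 0.45:
  ψ₁ = 0.450: g = -0.0241, g' = -0.956 → ψ₁ = 0.425
Converged at ψ₁ = 0.425.
Drum-1 compositions:
  A: x = 0.256, y = 0.619
  B: x = 0.087, y = 0.209
  C: x = 0.656, y = 0.173
Drum-2 feed = drum-1 liquid: z₂ = (0.2561, 0.0875, 0.6564).
Drum 2:
Newton iteration, ψ₂⁰ = 0.48:
  ψ₂ = 0.480: g = -0.0394, g' = -0.896 → ψ₂ = 0.436
  ψ₂ = 0.436: g = 0.0010, g' = -0.942 → ψ₂ = 0.437
Converged at ψ₂ = 0.437.
  A: x = 0.106, y = 0.450
  B: x = 0.036, y = 0.153
  C: x = 0.858, y = 0.397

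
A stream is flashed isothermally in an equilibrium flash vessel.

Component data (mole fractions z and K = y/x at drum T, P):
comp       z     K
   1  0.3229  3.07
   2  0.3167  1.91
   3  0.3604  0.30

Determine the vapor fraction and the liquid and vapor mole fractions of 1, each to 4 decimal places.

Let ψ = V/F and solve Σ zᵢ(Kᵢ−1)/(1+ψ(Kᵢ−1)) = 0.
Feasibility: ΣzᵢKᵢ = 1.7043, Σzᵢ/Kᵢ = 1.4723 — both > 1, two phases present.
Newton–Raphson from ψ = 0.32:
  ψ = 0.3200: g = 0.30017, g' = -0.9512 → ψ = 0.6356
  ψ = 0.6356: g = 0.01677, g' = -0.9364 → ψ = 0.6535
  ψ = 0.6535: g = -0.00015, g' = -0.9530 → ψ = 0.6533
Converged at ψ = 0.6533.
Compositions from xᵢ = zᵢ/(1+ψ(Kᵢ−1)), yᵢ = Kᵢxᵢ:
  1: x = 0.1373, y = 0.4214
  2: x = 0.1986, y = 0.3794
  3: x = 0.6641, y = 0.1992

ψ = 0.6533, x_1 = 0.1373, y_1 = 0.4214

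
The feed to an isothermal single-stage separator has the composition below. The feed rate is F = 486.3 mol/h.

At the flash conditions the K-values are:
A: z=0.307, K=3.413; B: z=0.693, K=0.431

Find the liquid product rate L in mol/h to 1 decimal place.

Newton iteration, V/F⁰ = 0.5:
  V/F = 0.500: g = -0.2154, g' = -0.805 → V/F = 0.233
  V/F = 0.233: g = 0.0200, g' = -1.031 → V/F = 0.252
Converged at V/F = 0.252.
Then V = V/F·F = 0.2523·486.3 = 122.7 mol/h and L = F − V = 363.6 mol/h.

L = 363.6 mol/h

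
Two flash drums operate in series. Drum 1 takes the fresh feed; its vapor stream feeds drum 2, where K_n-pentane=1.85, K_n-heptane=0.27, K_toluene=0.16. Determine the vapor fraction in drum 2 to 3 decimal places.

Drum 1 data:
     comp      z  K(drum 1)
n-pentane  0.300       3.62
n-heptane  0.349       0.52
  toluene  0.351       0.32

Drum 1:
Iterate (Newton) starting at ψ₁ = 0.5:
  ψ₁ = 0.500: g = -0.2418, g' = -0.898 → ψ₁ = 0.231
  ψ₁ = 0.231: g = 0.0185, g' = -1.130 → ψ₁ = 0.247
Converged at ψ₁ = 0.247.
Drum-1 compositions:
  n-pentane: x = 0.182, y = 0.659
  n-heptane: x = 0.396, y = 0.206
  toluene: x = 0.422, y = 0.135
Drum-2 feed = drum-1 vapor: z₂ = (0.6591, 0.2059, 0.1350).
Drum 2:
Material balance + equilibrium reduce to Σ zᵢ(Kᵢ−1)/(1+ψ₂(Kᵢ−1)) = 0.
Feasibility: ΣzᵢKᵢ = 1.296, Σzᵢ/Kᵢ = 1.963 — both > 1, two phases present.
Newton iteration, ψ₂⁰ = 0.39:
  ψ₂ = 0.390: g = 0.0419, g' = -0.694 → ψ₂ = 0.450
  ψ₂ = 0.450: g = -0.0013, g' = -0.739 → ψ₂ = 0.449
Converged at ψ₂ = 0.449.
  n-pentane: x = 0.477, y = 0.883
  n-heptane: x = 0.306, y = 0.083
  toluene: x = 0.217, y = 0.035

V/F (drum 2) = 0.449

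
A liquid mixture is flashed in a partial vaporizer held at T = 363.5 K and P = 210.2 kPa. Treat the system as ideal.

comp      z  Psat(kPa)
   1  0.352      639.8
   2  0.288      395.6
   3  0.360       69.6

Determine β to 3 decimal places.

β = 0.700

Raoult's law: Kᵢ = Pᵢˢᵃᵗ/P = Pᵢˢᵃᵗ/210.2.
  K_1 = 639.8/210.2 = 3.04377, K_2 = 395.6/210.2 = 1.88202, K_3 = 69.6/210.2 = 0.33111
Newton–Raphson from β = 0.5:
  β = 0.500: g = 0.1703, g' = -0.831 → β = 0.705
  β = 0.705: g = -0.0042, g' = -0.909 → β = 0.700
Converged at β = 0.700.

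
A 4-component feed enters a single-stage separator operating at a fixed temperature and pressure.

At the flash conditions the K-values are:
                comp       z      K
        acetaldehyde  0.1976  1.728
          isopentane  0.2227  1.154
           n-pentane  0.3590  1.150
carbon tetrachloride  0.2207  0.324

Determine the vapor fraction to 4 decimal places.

ψ = 0.3615

Newton iteration, ψ⁰ = 0.41:
  ψ = 0.4100: g = -0.01262, g' = -0.2670 → ψ = 0.3627
  ψ = 0.3627: g = -0.00030, g' = -0.2546 → ψ = 0.3615
Converged at ψ = 0.3615.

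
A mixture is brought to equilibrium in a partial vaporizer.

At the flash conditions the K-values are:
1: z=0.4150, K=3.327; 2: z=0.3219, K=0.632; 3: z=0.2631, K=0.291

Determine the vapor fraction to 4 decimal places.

ψ = 0.5142

Let ψ = V/F and solve Σ zᵢ(Kᵢ−1)/(1+ψ(Kᵢ−1)) = 0.
g(0) = ΣzᵢKᵢ − 1 = 0.6607 and g(1) = 1 − Σzᵢ/Kᵢ = -0.5382, so a root lies in (0, 1).
Newton–Raphson from ψ = 0.6:
  ψ = 0.6000: g = -0.07365, g' = -0.8637 → ψ = 0.5147
  ψ = 0.5147: g = -0.00048, g' = -0.8595 → ψ = 0.5142
Converged at ψ = 0.5142.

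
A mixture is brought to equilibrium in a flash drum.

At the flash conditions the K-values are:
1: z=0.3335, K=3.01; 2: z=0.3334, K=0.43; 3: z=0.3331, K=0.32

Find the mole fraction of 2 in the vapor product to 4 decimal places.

Material balance + equilibrium reduce to Σ zᵢ(Kᵢ−1)/(1+ψ(Kᵢ−1)) = 0.
Feasibility: ΣzᵢKᵢ = 1.2538, Σzᵢ/Kᵢ = 1.9271 — both > 1, two phases present.
Iterate (Newton) starting at ψ = 0.5:
  ψ = 0.5000: g = -0.27465, g' = -0.9006 → ψ = 0.1951
  ψ = 0.1951: g = 0.00659, g' = -1.0372 → ψ = 0.2014
Converged at ψ = 0.2014.
Compositions from xᵢ = zᵢ/(1+ψ(Kᵢ−1)), yᵢ = Kᵢxᵢ:
  1: x = 0.2374, y = 0.7145
  2: x = 0.3766, y = 0.1620
  3: x = 0.3860, y = 0.1235

y_2 = 0.1620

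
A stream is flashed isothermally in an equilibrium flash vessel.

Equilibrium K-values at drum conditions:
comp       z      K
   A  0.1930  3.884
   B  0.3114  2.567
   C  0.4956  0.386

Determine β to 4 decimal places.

β = 0.5702

Material balance + equilibrium reduce to Σ zᵢ(Kᵢ−1)/(1+β(Kᵢ−1)) = 0.
Feasibility: ΣzᵢKᵢ = 1.7403, Σzᵢ/Kᵢ = 1.4549 — both > 1, two phases present.
Newton iteration, β⁰ = 0.44:
  β = 0.4400: g = 0.11720, g' = -0.9305 → β = 0.5660
  β = 0.5660: g = 0.00371, g' = -0.8853 → β = 0.5702
Converged at β = 0.5702.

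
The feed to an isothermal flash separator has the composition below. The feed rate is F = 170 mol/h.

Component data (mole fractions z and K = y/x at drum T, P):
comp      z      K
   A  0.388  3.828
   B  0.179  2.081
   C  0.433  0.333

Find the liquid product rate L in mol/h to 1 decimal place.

L = 61.0 mol/h

Rachford–Rice: g(V/F) = Σ zᵢ(Kᵢ−1)/(1+V/F(Kᵢ−1)) = 0.
Feasibility: ΣzᵢKᵢ = 2.002, Σzᵢ/Kᵢ = 1.488 — both > 1, two phases present.
Iterate (Newton) starting at V/F = 0.55:
  V/F = 0.550: g = 0.0946, g' = -1.038 → V/F = 0.641
Converged at V/F = 0.641.
Then V = V/F·F = 0.6409·170 = 109.0 mol/h and L = F − V = 61.0 mol/h.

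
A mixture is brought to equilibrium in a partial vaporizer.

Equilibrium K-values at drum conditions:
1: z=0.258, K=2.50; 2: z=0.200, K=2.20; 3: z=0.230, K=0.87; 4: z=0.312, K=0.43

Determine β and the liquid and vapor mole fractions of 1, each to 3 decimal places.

Newton iteration, β⁰ = 0.6:
  β = 0.600: g = 0.0405, g' = -0.497 → β = 0.682
  β = 0.682: g = -0.0002, g' = -0.505 → β = 0.681
Converged at β = 0.681.
Compositions from xᵢ = zᵢ/(1+β(Kᵢ−1)), yᵢ = Kᵢxᵢ:
  1: x = 0.128, y = 0.319
  2: x = 0.110, y = 0.242
  3: x = 0.252, y = 0.220
  4: x = 0.510, y = 0.219

β = 0.681, x_1 = 0.128, y_1 = 0.319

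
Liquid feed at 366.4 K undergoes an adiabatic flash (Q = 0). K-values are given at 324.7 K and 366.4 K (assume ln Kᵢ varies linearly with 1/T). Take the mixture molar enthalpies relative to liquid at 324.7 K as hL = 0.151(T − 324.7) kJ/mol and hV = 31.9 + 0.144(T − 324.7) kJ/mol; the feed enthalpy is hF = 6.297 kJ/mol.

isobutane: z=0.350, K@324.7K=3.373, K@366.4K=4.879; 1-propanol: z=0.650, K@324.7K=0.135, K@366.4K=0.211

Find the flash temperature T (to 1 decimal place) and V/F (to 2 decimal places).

Adiabatic flash: solve Rachford–Rice at each trial T, then check hF = ψ·hV(T) + (1−ψ)·hL(T).
  T = 324.7 K: K = (3.373, 0.135), RR gives ψ = 0.131, H_out = 4.170 kJ/mol
  T = 366.4 K: K = (4.879, 0.211), RR gives ψ = 0.276, H_out = 15.022 kJ/mol
  T = 345.5 K: K = (4.100, 0.171), RR gives ψ = 0.213, H_out = 9.889 kJ/mol
  T = 335.1 K: K = (3.730, 0.152), RR gives ψ = 0.175, H_out = 7.137 kJ/mol
  T = 329.9 K: K = (3.550, 0.144), RR gives ψ = 0.154, H_out = 5.685 kJ/mol
  T = 332.5 K: K = (3.640, 0.148), RR gives ψ = 0.165, H_out = 6.418 kJ/mol
  T = 331.2 K: K = (3.595, 0.146), RR gives ψ = 0.159, H_out = 6.054 kJ/mol
Linear interpolation between T = 331.2 (H_out = 6.054) and T = 332.5 (H_out = 6.418) on hF = 6.297 gives T ≈ 332.1 K, at which ψ = 0.16.

T = 332.1 K, V/F = 0.16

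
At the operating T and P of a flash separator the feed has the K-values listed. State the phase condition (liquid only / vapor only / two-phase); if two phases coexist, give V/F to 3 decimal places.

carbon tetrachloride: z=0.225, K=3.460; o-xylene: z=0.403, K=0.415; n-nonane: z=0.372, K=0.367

two-phase, V/F = 0.055

ΣzᵢKᵢ = 1.082; Σzᵢ/Kᵢ = 2.050.
Both exceed 1, so a two-phase solution exists.
Rachford–Rice: g(ψ) = Σ zᵢ(Kᵢ−1)/(1+ψ(Kᵢ−1)) = 0.
Iterate (Newton) starting at ψ = 0.5:
  ψ = 0.500: g = -0.4295, g' = -0.868 → ψ = 0.005
  ψ = 0.005: g = 0.0735, g' = -1.615 → ψ = 0.051
  ψ = 0.051: g = 0.0056, g' = -1.381 → ψ = 0.055
Converged at ψ = 0.055.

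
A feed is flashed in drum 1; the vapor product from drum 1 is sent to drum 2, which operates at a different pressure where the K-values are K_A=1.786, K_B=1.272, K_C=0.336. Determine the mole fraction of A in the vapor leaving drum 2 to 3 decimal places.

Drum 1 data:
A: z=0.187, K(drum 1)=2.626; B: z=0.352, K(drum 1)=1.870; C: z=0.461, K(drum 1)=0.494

y_A (drum 2) = 0.361

Drum 1:
Let ψ₁ = V/F and solve Σ zᵢ(Kᵢ−1)/(1+ψ₁(Kᵢ−1)) = 0.
Feasibility: ΣzᵢKᵢ = 1.377, Σzᵢ/Kᵢ = 1.193 — both > 1, two phases present.
Newton iteration, ψ₁⁰ = 0.44:
  ψ₁ = 0.440: g = 0.0986, g' = -0.503 → ψ₁ = 0.636
  ψ₁ = 0.636: g = 0.0026, g' = -0.487 → ψ₁ = 0.641
Converged at ψ₁ = 0.641.
Drum-1 compositions:
  A: x = 0.092, y = 0.240
  B: x = 0.226, y = 0.422
  C: x = 0.683, y = 0.337
Drum-2 feed = drum-1 vapor: z₂ = (0.2404, 0.4225, 0.3372).
Drum 2:
Rachford–Rice: g(ψ₂) = Σ zᵢ(Kᵢ−1)/(1+ψ₂(Kᵢ−1)) = 0.
g(0) = ΣzᵢKᵢ − 1 = 0.080 and g(1) = 1 − Σzᵢ/Kᵢ = -0.470, so a root lies in (0, 1).
Newton iteration, ψ₂⁰ = 0.47:
  ψ₂ = 0.470: g = -0.0856, g' = -0.418 → ψ₂ = 0.265
  ψ₂ = 0.265: g = -0.0082, g' = -0.348 → ψ₂ = 0.242
  ψ₂ = 0.242: g = -0.0001, g' = -0.343 → ψ₂ = 0.241
Converged at ψ₂ = 0.241.
  A: x = 0.202, y = 0.361
  B: x = 0.396, y = 0.504
  C: x = 0.402, y = 0.135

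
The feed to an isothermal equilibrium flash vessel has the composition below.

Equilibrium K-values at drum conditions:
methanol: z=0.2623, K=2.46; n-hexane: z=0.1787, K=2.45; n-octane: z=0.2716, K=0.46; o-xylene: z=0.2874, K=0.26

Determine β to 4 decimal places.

β = 0.2982

Material balance + equilibrium reduce to Σ zᵢ(Kᵢ−1)/(1+β(Kᵢ−1)) = 0.
g(0) = ΣzᵢKᵢ − 1 = 0.2827 and g(1) = 1 − Σzᵢ/Kᵢ = -0.8754, so a root lies in (0, 1).
Newton–Raphson from β = 0.5:
  β = 0.5000: g = -0.16692, g' = -0.8582 → β = 0.3055
  β = 0.3055: g = -0.00604, g' = -0.8242 → β = 0.2982
Converged at β = 0.2982.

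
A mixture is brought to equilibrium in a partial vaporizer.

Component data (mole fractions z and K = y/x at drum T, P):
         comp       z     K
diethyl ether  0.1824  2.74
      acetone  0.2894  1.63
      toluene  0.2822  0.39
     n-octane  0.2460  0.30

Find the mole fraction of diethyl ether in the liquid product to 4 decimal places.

Newton iteration, ψ⁰ = 0.5:
  ψ = 0.5000: g = -0.20424, g' = -0.7270 → ψ = 0.2191
  ψ = 0.2191: g = -0.01209, g' = -0.6862 → ψ = 0.2015
Converged at ψ = 0.2015.
Compositions from xᵢ = zᵢ/(1+ψ(Kᵢ−1)), yᵢ = Kᵢxᵢ:
  diethyl ether: x = 0.1350, y = 0.3700
  acetone: x = 0.2568, y = 0.4186
  toluene: x = 0.3218, y = 0.1255
  n-octane: x = 0.2864, y = 0.0859

x_diethyl ether = 0.1350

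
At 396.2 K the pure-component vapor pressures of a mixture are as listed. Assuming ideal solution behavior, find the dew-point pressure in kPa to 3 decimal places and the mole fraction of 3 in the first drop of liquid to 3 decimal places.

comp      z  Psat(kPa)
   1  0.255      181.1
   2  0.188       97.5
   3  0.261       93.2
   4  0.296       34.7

At the dew point ψ → 1, so Σzᵢ/Kᵢ = 1 with Kᵢ = Pᵢˢᵃᵗ/P ⇒ 1/P = Σzᵢ/Pᵢˢᵃᵗ.
1/P = 0.255/181.1 + 0.188/97.5 + 0.261/93.2 + 0.296/34.7 = 0.014667 ⇒ P = 68.180 kPa
xᵢ = zᵢP/Pᵢˢᵃᵗ ⇒ x_3 = 0.261·68.180/93.2 = 0.191

Pdew = 68.180 kPa, x_3 = 0.191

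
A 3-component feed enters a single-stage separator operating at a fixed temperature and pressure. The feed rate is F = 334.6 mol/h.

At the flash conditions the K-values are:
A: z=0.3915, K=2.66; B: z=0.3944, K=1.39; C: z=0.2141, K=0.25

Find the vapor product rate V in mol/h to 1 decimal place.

Rachford–Rice: g(V/F) = Σ zᵢ(Kᵢ−1)/(1+V/F(Kᵢ−1)) = 0.
Feasibility: ΣzᵢKᵢ = 1.6431, Σzᵢ/Kᵢ = 1.2873 — both > 1, two phases present.
Newton–Raphson from V/F = 0.5:
  V/F = 0.5000: g = 0.22693, g' = -0.6725 → V/F = 0.8375
  V/F = 0.8375: g = -0.04392, g' = -1.0936 → V/F = 0.7973
  V/F = 0.7973: g = -0.00239, g' = -0.9799 → V/F = 0.7949
Converged at V/F = 0.7949.
Then V = V/F·F = 0.7949·334.6 = 266.0 mol/h and L = F − V = 68.6 mol/h.

V = 266.0 mol/h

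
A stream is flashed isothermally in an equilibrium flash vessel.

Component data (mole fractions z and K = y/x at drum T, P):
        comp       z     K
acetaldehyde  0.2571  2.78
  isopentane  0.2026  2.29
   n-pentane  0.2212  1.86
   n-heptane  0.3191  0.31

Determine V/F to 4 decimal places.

Material balance + equilibrium reduce to Σ zᵢ(Kᵢ−1)/(1+V/F(Kᵢ−1)) = 0.
Feasibility: ΣzᵢKᵢ = 1.6890, Σzᵢ/Kᵢ = 1.3292 — both > 1, two phases present.
Newton iteration, V/F⁰ = 0.5:
  V/F = 0.5000: g = 0.19789, g' = -0.7868 → V/F = 0.7515
  V/F = 0.7515: g = -0.01332, g' = -0.9518 → V/F = 0.7375
  V/F = 0.7375: g = -0.00014, g' = -0.9320 → V/F = 0.7374
Converged at V/F = 0.7374.

V/F = 0.7374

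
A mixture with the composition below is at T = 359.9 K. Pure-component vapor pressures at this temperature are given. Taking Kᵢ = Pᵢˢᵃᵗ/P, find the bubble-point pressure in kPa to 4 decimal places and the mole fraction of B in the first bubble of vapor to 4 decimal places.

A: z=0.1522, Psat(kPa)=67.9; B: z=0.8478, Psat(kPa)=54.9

At the bubble point ψ → 0, so ΣzᵢKᵢ = 1 with Kᵢ = Pᵢˢᵃᵗ/P ⇒ P = ΣzᵢPᵢˢᵃᵗ.
P = 0.1522·67.9 + 0.8478·54.9 = 56.8786 kPa
yᵢ = zᵢPᵢˢᵃᵗ/P ⇒ y_B = 0.8478·54.9/56.8786 = 0.8183

Pbub = 56.8786 kPa, y_B = 0.8183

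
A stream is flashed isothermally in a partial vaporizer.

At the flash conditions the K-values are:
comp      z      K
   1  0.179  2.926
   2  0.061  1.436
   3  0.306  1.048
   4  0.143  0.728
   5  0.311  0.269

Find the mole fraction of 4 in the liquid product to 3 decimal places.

x_4 = 0.150

Let ψ = V/F and solve Σ zᵢ(Kᵢ−1)/(1+ψ(Kᵢ−1)) = 0.
g(0) = ΣzᵢKᵢ − 1 = 0.120 and g(1) = 1 − Σzᵢ/Kᵢ = -0.748, so a root lies in (0, 1).
Newton–Raphson from ψ = 0.5:
  ψ = 0.500: g = -0.1915, g' = -0.608 → ψ = 0.185
  ψ = 0.185: g = -0.0104, g' = -0.606 → ψ = 0.168
Converged at ψ = 0.168.
Compositions from xᵢ = zᵢ/(1+ψ(Kᵢ−1)), yᵢ = Kᵢxᵢ:
  1: x = 0.135, y = 0.396
  2: x = 0.057, y = 0.082
  3: x = 0.304, y = 0.318
  4: x = 0.150, y = 0.109
  5: x = 0.354, y = 0.095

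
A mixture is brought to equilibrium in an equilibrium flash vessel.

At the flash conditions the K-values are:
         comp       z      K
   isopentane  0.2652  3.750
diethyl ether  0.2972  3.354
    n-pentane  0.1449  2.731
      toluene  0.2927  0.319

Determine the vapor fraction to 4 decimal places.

Iterate (Newton) starting at ψ = 0.34:
  ψ = 0.3400: g = 0.66400, g' = -1.4457 → ψ = 0.7993
  ψ = 0.7993: g = 0.13862, g' = -1.1246 → ψ = 0.9226
  ψ = 0.9226: g = -0.01287, g' = -1.3707 → ψ = 0.9132
  ψ = 0.9132: g = -0.00013, g' = -1.3433 → ψ = 0.9131
Converged at ψ = 0.9131.

ψ = 0.9131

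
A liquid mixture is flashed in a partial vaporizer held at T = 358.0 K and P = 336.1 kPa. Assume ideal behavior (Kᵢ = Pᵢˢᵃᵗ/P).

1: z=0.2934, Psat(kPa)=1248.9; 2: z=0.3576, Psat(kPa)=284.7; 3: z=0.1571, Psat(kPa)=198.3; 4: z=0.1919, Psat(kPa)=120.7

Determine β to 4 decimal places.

Raoult's law: Kᵢ = Pᵢˢᵃᵗ/P = Pᵢˢᵃᵗ/336.1.
  K_1 = 1248.9/336.1 = 3.715858, K_2 = 284.7/336.1 = 0.847069, K_3 = 198.3/336.1 = 0.590003, K_4 = 120.7/336.1 = 0.359119
Let β = V/F and solve Σ zᵢ(Kᵢ−1)/(1+β(Kᵢ−1)) = 0.
Feasibility: ΣzᵢKᵢ = 1.5547, Σzᵢ/Kᵢ = 1.3018 — both > 1, two phases present.
Iterate (Newton) starting at β = 0.5:
  β = 0.5000: g = 0.01672, g' = -0.6115 → β = 0.5274
  β = 0.5274: g = 0.00018, g' = -0.5985 → β = 0.5277
Converged at β = 0.5277.

β = 0.5277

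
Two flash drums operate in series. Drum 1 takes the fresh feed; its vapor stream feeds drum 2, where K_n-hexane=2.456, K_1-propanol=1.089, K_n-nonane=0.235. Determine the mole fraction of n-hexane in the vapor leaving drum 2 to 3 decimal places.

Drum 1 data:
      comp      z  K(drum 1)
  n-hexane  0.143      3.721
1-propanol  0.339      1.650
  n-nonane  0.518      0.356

y_n-hexane (drum 2) = 0.419

Drum 1:
Rachford–Rice: g(ψ₁) = Σ zᵢ(Kᵢ−1)/(1+ψ₁(Kᵢ−1)) = 0.
Feasibility: ΣzᵢKᵢ = 1.276, Σzᵢ/Kᵢ = 1.699 — both > 1, two phases present.
Newton–Raphson from ψ₁ = 0.62:
  ψ₁ = 0.620: g = -0.2535, g' = -0.815 → ψ₁ = 0.309
  ψ₁ = 0.309: g = -0.0215, g' = -0.747 → ψ₁ = 0.280
Converged at ψ₁ = 0.280.
Drum-1 compositions:
  n-hexane: x = 0.081, y = 0.302
  1-propanol: x = 0.287, y = 0.473
  n-nonane: x = 0.632, y = 0.225
Drum-2 feed = drum-1 vapor: z₂ = (0.3018, 0.4731, 0.2250).
Drum 2:
Let ψ₂ = V/F and solve Σ zᵢ(Kᵢ−1)/(1+ψ₂(Kᵢ−1)) = 0.
Check two-phase: ΣzᵢKᵢ = 1.309 > 1 and Σzᵢ/Kᵢ = 1.515 > 1, so g(0) = 0.309 > 0 and g(1) = -0.515 < 0.
Newton iteration, ψ₂⁰ = 0.5:
  ψ₂ = 0.500: g = 0.0158, g' = -0.563 → ψ₂ = 0.528
Converged at ψ₂ = 0.528.
  n-hexane: x = 0.171, y = 0.419
  1-propanol: x = 0.452, y = 0.492
  n-nonane: x = 0.377, y = 0.089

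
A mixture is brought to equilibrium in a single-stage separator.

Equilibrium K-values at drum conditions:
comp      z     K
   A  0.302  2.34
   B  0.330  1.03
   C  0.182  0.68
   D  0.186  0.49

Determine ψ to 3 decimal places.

ψ = 0.686

Let ψ = V/F and solve Σ zᵢ(Kᵢ−1)/(1+ψ(Kᵢ−1)) = 0.
Feasibility: ΣzᵢKᵢ = 1.261, Σzᵢ/Kᵢ = 1.097 — both > 1, two phases present.
Newton–Raphson from ψ = 0.5:
  ψ = 0.500: g = 0.0554, g' = -0.308 → ψ = 0.680
  ψ = 0.680: g = 0.0019, g' = -0.293 → ψ = 0.686
Converged at ψ = 0.686.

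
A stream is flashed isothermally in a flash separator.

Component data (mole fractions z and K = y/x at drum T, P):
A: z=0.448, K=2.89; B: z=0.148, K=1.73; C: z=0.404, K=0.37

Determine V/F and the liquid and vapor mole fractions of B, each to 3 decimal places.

V/F = 0.677, x_B = 0.099, y_B = 0.171

Material balance + equilibrium reduce to Σ zᵢ(Kᵢ−1)/(1+V/F(Kᵢ−1)) = 0.
Check two-phase: ΣzᵢKᵢ = 1.700 > 1 and Σzᵢ/Kᵢ = 1.332 > 1, so g(0) = 0.700 > 0 and g(1) = -0.332 < 0.
Newton iteration, V/F⁰ = 0.5:
  V/F = 0.500: g = 0.1429, g' = -0.807 → V/F = 0.677
Converged at V/F = 0.677.
Compositions from xᵢ = zᵢ/(1+V/F(Kᵢ−1)), yᵢ = Kᵢxᵢ:
  A: x = 0.197, y = 0.568
  B: x = 0.099, y = 0.171
  C: x = 0.704, y = 0.261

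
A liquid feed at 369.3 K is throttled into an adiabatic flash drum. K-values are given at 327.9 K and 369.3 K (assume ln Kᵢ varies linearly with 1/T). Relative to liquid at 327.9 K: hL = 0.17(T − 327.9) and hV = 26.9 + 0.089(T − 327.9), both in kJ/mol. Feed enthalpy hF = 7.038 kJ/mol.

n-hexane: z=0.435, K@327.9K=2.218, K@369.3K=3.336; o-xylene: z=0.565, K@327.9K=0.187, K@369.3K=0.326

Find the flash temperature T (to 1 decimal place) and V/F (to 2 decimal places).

T = 340.2 K, V/F = 0.19

Adiabatic flash: solve Rachford–Rice at each trial T, then check hF = ψ·hV(T) + (1−ψ)·hL(T).
  T = 327.9 K: K = (2.218, 0.187), RR gives ψ = 0.071, H_out = 1.915 kJ/mol
  T = 369.3 K: K = (3.336, 0.326), RR gives ψ = 0.404, H_out = 16.540 kJ/mol
  T = 348.6 K: K = (2.753, 0.251), RR gives ψ = 0.259, H_out = 10.040 kJ/mol
  T = 338.2 K: K = (2.478, 0.217), RR gives ψ = 0.174, H_out = 6.277 kJ/mol
  T = 343.4 K: K = (2.614, 0.234), RR gives ψ = 0.218, H_out = 8.220 kJ/mol
  T = 340.8 K: K = (2.546, 0.226), RR gives ψ = 0.196, H_out = 7.266 kJ/mol
  T = 339.5 K: K = (2.512, 0.222), RR gives ψ = 0.185, H_out = 6.776 kJ/mol
Linear interpolation between T = 339.5 (H_out = 6.776) and T = 340.8 (H_out = 7.266) on hF = 7.038 gives T ≈ 340.2 K, at which ψ = 0.19.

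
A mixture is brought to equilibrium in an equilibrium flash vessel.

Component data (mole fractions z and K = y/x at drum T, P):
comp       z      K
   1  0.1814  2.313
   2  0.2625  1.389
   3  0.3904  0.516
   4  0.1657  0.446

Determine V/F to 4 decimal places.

Rachford–Rice: g(V/F) = Σ zᵢ(Kᵢ−1)/(1+V/F(Kᵢ−1)) = 0.
Check two-phase: ΣzᵢKᵢ = 1.0595 > 1 and Σzᵢ/Kᵢ = 1.3955 > 1, so g(0) = 0.0595 > 0 and g(1) = -0.3955 < 0.
Iterate (Newton) starting at V/F = 0.5:
  V/F = 0.5000: g = -0.14698, g' = -0.3983 → V/F = 0.1310
  V/F = 0.1310: g = -0.00032, g' = -0.4270 → V/F = 0.1302
Converged at V/F = 0.1302.

V/F = 0.1302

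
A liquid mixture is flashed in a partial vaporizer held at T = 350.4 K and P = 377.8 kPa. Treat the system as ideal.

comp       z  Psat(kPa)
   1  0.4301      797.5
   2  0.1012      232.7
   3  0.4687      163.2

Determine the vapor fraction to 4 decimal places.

Raoult's law: Kᵢ = Pᵢˢᵃᵗ/P = Pᵢˢᵃᵗ/377.8.
  K_1 = 797.5/377.8 = 2.110905, K_2 = 232.7/377.8 = 0.615934, K_3 = 163.2/377.8 = 0.431975
Newton iteration, ψ⁰ = 0.5:
  ψ = 0.5000: g = -0.11277, g' = -0.5373 → ψ = 0.2901
  ψ = 0.2901: g = -0.00115, g' = -0.5393 → ψ = 0.2880
Converged at ψ = 0.2880.

ψ = 0.2880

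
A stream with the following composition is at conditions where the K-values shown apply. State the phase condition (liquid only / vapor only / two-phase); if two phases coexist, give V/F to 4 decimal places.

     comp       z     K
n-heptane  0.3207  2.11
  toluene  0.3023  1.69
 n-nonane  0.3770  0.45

two-phase, V/F = 0.7077

ΣzᵢKᵢ = 1.3572; Σzᵢ/Kᵢ = 1.1686.
Both exceed 1, so a two-phase solution exists.
Rachford–Rice: g(ψ) = Σ zᵢ(Kᵢ−1)/(1+ψ(Kᵢ−1)) = 0.
Newton–Raphson from ψ = 0.5:
  ψ = 0.5000: g = 0.09801, g' = -0.4599 → ψ = 0.7131
  ψ = 0.7131: g = -0.00265, g' = -0.4965 → ψ = 0.7078
Converged at ψ = 0.7077.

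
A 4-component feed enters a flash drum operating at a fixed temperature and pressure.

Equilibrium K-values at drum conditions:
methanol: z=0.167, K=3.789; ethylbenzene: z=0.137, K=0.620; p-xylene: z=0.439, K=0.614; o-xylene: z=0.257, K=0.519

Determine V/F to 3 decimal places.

V/F = 0.104

Material balance + equilibrium reduce to Σ zᵢ(Kᵢ−1)/(1+V/F(Kᵢ−1)) = 0.
g(0) = ΣzᵢKᵢ − 1 = 0.121 and g(1) = 1 − Σzᵢ/Kᵢ = -0.475, so a root lies in (0, 1).
Newton iteration, V/F⁰ = 0.5:
  V/F = 0.500: g = -0.2425, g' = -0.460 → V/F = 0.000
  V/F = 0.000: g = 0.1206, g' = -1.444 → V/F = 0.084
  V/F = 0.084: g = 0.0201, g' = -1.010 → V/F = 0.103
  V/F = 0.103: g = 0.0007, g' = -0.941 → V/F = 0.104
Converged at V/F = 0.104.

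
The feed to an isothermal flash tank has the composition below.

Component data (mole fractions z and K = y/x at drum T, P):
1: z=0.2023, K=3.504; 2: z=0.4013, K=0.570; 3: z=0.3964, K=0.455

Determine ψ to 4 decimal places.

Material balance + equilibrium reduce to Σ zᵢ(Kᵢ−1)/(1+ψ(Kᵢ−1)) = 0.
g(0) = ΣzᵢKᵢ − 1 = 0.1180 and g(1) = 1 − Σzᵢ/Kᵢ = -0.6330, so a root lies in (0, 1).
Iterate (Newton) starting at ψ = 0.31:
  ψ = 0.3100: g = -0.17387, g' = -0.6713 → ψ = 0.0510
  ψ = 0.0510: g = 0.05056, g' = -1.1996 → ψ = 0.0931
  ψ = 0.0931: g = 0.00341, g' = -1.0452 → ψ = 0.0964
Converged at ψ = 0.0964.

ψ = 0.0964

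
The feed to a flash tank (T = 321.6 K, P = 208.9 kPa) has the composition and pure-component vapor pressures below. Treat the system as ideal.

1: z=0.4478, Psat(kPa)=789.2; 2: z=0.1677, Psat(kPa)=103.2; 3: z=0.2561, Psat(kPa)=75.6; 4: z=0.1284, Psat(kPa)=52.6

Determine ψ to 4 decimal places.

Raoult's law: Kᵢ = Pᵢˢᵃᵗ/P = Pᵢˢᵃᵗ/208.9.
  K_1 = 789.2/208.9 = 3.777884, K_2 = 103.2/208.9 = 0.494016, K_3 = 75.6/208.9 = 0.361896, K_4 = 52.6/208.9 = 0.251795
Rachford–Rice: g(ψ) = Σ zᵢ(Kᵢ−1)/(1+ψ(Kᵢ−1)) = 0.
Feasibility: ΣzᵢKᵢ = 1.8996, Σzᵢ/Kᵢ = 1.6756 — both > 1, two phases present.
Newton iteration, ψ⁰ = 0.49:
  ψ = 0.4900: g = 0.02457, g' = -1.0956 → ψ = 0.5124
  ψ = 0.5124: g = 0.00012, g' = -1.0859 → ψ = 0.5125
Converged at ψ = 0.5125.

ψ = 0.5125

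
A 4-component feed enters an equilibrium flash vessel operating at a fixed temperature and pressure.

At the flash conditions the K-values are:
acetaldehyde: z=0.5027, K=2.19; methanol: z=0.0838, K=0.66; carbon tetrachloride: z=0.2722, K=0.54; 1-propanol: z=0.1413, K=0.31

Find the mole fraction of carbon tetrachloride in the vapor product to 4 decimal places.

y_carbon tetrachloride = 0.1972

Material balance + equilibrium reduce to Σ zᵢ(Kᵢ−1)/(1+ψ(Kᵢ−1)) = 0.
Feasibility: ΣzᵢKᵢ = 1.3470, Σzᵢ/Kᵢ = 1.3164 — both > 1, two phases present.
Newton iteration, ψ⁰ = 0.5:
  ψ = 0.5000: g = 0.02926, g' = -0.5478 → ψ = 0.5534
  ψ = 0.5534: g = -0.00011, g' = -0.5532 → ψ = 0.5532
Converged at ψ = 0.5532.
Compositions from xᵢ = zᵢ/(1+ψ(Kᵢ−1)), yᵢ = Kᵢxᵢ:
  acetaldehyde: x = 0.3031, y = 0.6639
  methanol: x = 0.1032, y = 0.0681
  carbon tetrachloride: x = 0.3651, y = 0.1972
  1-propanol: x = 0.2285, y = 0.0708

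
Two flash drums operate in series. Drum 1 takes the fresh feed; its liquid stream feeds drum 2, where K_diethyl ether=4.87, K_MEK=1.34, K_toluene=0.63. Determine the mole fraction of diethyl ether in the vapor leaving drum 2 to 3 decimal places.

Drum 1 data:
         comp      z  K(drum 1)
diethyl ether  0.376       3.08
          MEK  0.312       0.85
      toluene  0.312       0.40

y_diethyl ether (drum 2) = 0.203

Drum 1:
Rachford–Rice: g(ψ₁) = Σ zᵢ(Kᵢ−1)/(1+ψ₁(Kᵢ−1)) = 0.
g(0) = ΣzᵢKᵢ − 1 = 0.548 and g(1) = 1 − Σzᵢ/Kᵢ = -0.269, so a root lies in (0, 1).
Newton–Raphson from ψ₁ = 0.36:
  ψ₁ = 0.360: g = 0.1590, g' = -0.722 → ψ₁ = 0.580
  ψ₁ = 0.580: g = 0.0161, g' = -0.607 → ψ₁ = 0.607
Converged at ψ₁ = 0.607.
Drum-1 compositions:
  diethyl ether: x = 0.166, y = 0.512
  MEK: x = 0.343, y = 0.292
  toluene: x = 0.491, y = 0.196
Drum-2 feed = drum-1 liquid: z₂ = (0.1662, 0.3432, 0.4905).
Drum 2:
Iterate (Newton) starting at ψ₂ = 0.6:
  ψ₂ = 0.600: g = 0.0573, g' = -0.364 → ψ₂ = 0.757
  ψ₂ = 0.757: g = 0.0043, g' = -0.316 → ψ₂ = 0.771
Converged at ψ₂ = 0.771.
  diethyl ether: x = 0.042, y = 0.203
  MEK: x = 0.272, y = 0.364
  toluene: x = 0.686, y = 0.432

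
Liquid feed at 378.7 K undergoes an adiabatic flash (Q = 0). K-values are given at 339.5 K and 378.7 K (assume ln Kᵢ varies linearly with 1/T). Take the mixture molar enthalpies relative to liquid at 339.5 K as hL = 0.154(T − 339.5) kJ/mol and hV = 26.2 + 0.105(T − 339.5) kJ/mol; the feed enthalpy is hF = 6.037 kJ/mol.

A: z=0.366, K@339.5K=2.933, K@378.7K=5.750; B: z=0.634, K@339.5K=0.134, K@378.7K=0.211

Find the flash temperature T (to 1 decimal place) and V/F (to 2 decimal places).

T = 349.0 K, V/F = 0.18

Adiabatic flash: solve Rachford–Rice at each trial T, then check hF = ψ·hV(T) + (1−ψ)·hL(T).
  T = 339.5 K: K = (2.933, 0.134), RR gives ψ = 0.095, H_out = 2.480 kJ/mol
  T = 378.7 K: K = (5.750, 0.211), RR gives ψ = 0.330, H_out = 14.059 kJ/mol
  T = 359.1 K: K = (4.183, 0.170), RR gives ψ = 0.242, H_out = 9.124 kJ/mol
  T = 349.3 K: K = (3.520, 0.152), RR gives ψ = 0.180, H_out = 6.133 kJ/mol
  T = 344.4 K: K = (3.217, 0.143), RR gives ψ = 0.141, H_out = 4.414 kJ/mol
  T = 346.9 K: K = (3.369, 0.147), RR gives ψ = 0.162, H_out = 5.314 kJ/mol
Linear interpolation between T = 346.9 (H_out = 5.314) and T = 349.3 (H_out = 6.133) on hF = 6.037 gives T ≈ 349.0 K, at which ψ = 0.18.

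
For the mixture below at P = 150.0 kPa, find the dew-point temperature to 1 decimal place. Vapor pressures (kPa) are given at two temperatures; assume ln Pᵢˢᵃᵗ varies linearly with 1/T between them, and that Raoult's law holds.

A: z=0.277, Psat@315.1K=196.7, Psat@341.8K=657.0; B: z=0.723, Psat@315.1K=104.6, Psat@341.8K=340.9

T = 319.8 K

Dew-point temperature: Σzᵢ·P/Pᵢˢᵃᵗ(T) = 1. Interpolate ln Pᵢˢᵃᵗ = aᵢ + bᵢ/T.
  T = 315.1 K: ΣzᵢP/Pᵢˢᵃᵗ = 1.2480
  T = 341.8 K: ΣzᵢP/Pᵢˢᵃᵗ = 0.3814
  T = 328.5 K: ΣzᵢP/Pᵢˢᵃᵗ = 0.6720
  T = 321.8 K: ΣzᵢP/Pᵢˢᵃᵗ = 0.9099
  T = 318.5 K: ΣzᵢP/Pᵢˢᵃᵗ = 1.0614
  T = 320.1 K: ΣzᵢP/Pᵢˢᵃᵗ = 0.9846
Interpolating between 318.5 K and 320.1 K gives T ≈ 319.8 K.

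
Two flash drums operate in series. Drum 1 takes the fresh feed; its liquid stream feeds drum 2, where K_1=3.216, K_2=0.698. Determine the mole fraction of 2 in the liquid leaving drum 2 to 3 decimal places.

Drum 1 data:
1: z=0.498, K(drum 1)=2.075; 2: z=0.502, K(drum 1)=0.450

x_2 (drum 2) = 0.880

Drum 1:
Rachford–Rice: g(ψ₁) = Σ zᵢ(Kᵢ−1)/(1+ψ₁(Kᵢ−1)) = 0.
Check two-phase: ΣzᵢKᵢ = 1.259 > 1 and Σzᵢ/Kᵢ = 1.356 > 1, so g(0) = 0.259 > 0 and g(1) = -0.356 < 0.
Binary case is linear: z₁(K₁−1)(1+ψ₁(K₂−1)) + z₂(K₂−1)(1+ψ₁(K₁−1)) = 0
⇒ ψ₁ = [z₁(K₁−1)+z₂(K₂−1)] / [−(K₁−1)(K₂−1)] = 0.2593/0.5913 = 0.438
Drum-1 compositions:
  1: x = 0.338, y = 0.702
  2: x = 0.662, y = 0.298
Drum-2 feed = drum-1 liquid: z₂ = (0.3385, 0.6615).
Drum 2:
Newton–Raphson from ψ₂ = 0.34:
  ψ₂ = 0.340: g = 0.2051, g' = -0.616 → ψ₂ = 0.673
  ψ₂ = 0.673: g = 0.0502, g' = -0.363 → ψ₂ = 0.812
  ψ₂ = 0.812: g = 0.0033, g' = -0.318 → ψ₂ = 0.822
Converged at ψ₂ = 0.822.
  1: x = 0.120, y = 0.386
  2: x = 0.880, y = 0.614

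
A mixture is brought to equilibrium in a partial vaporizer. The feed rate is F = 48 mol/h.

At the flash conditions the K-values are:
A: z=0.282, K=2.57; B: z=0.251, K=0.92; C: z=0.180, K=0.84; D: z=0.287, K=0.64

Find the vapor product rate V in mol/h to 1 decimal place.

Rachford–Rice: g(V/F) = Σ zᵢ(Kᵢ−1)/(1+V/F(Kᵢ−1)) = 0.
Feasibility: ΣzᵢKᵢ = 1.291, Σzᵢ/Kᵢ = 1.045 — both > 1, two phases present.
Newton iteration, V/F⁰ = 0.5:
  V/F = 0.500: g = 0.0698, g' = -0.281 → V/F = 0.749
  V/F = 0.749: g = 0.0080, g' = -0.224 → V/F = 0.784
  V/F = 0.784: g = 0.0001, g' = -0.220 → V/F = 0.785
Converged at V/F = 0.785.
Then V = V/F·F = 0.7847·48 = 37.7 mol/h and L = F − V = 10.3 mol/h.

V = 37.7 mol/h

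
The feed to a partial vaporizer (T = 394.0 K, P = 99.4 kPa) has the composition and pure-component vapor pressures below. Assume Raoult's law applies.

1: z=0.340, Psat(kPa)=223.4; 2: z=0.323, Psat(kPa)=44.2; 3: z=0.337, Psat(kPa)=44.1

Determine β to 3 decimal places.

Raoult's law: Kᵢ = Pᵢˢᵃᵗ/P = Pᵢˢᵃᵗ/99.4.
  K_1 = 223.4/99.4 = 2.24748, K_2 = 44.2/99.4 = 0.44467, K_3 = 44.1/99.4 = 0.44366
Let β = V/F and solve Σ zᵢ(Kᵢ−1)/(1+β(Kᵢ−1)) = 0.
g(0) = ΣzᵢKᵢ − 1 = 0.057 and g(1) = 1 − Σzᵢ/Kᵢ = -0.637, so a root lies in (0, 1).
Newton–Raphson from β = 0.45:
  β = 0.450: g = -0.2176, g' = -0.580 → β = 0.075
  β = 0.075: g = 0.0053, g' = -0.665 → β = 0.083
Converged at β = 0.083.

β = 0.083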